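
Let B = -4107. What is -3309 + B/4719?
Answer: -5206426/1573 ≈ -3309.9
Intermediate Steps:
-3309 + B/4719 = -3309 - 4107/4719 = -3309 - 4107*1/4719 = -3309 - 1369/1573 = -5206426/1573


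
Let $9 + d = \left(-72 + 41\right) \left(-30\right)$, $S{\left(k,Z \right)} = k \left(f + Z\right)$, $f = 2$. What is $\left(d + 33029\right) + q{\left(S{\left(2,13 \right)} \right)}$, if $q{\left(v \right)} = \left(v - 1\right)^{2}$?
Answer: $34791$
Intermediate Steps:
$S{\left(k,Z \right)} = k \left(2 + Z\right)$
$d = 921$ ($d = -9 + \left(-72 + 41\right) \left(-30\right) = -9 - -930 = -9 + 930 = 921$)
$q{\left(v \right)} = \left(-1 + v\right)^{2}$
$\left(d + 33029\right) + q{\left(S{\left(2,13 \right)} \right)} = \left(921 + 33029\right) + \left(-1 + 2 \left(2 + 13\right)\right)^{2} = 33950 + \left(-1 + 2 \cdot 15\right)^{2} = 33950 + \left(-1 + 30\right)^{2} = 33950 + 29^{2} = 33950 + 841 = 34791$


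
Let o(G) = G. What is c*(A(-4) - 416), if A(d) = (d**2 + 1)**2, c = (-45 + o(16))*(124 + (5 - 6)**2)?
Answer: 460375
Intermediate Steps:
c = -3625 (c = (-45 + 16)*(124 + (5 - 6)**2) = -29*(124 + (-1)**2) = -29*(124 + 1) = -29*125 = -3625)
A(d) = (1 + d**2)**2
c*(A(-4) - 416) = -3625*((1 + (-4)**2)**2 - 416) = -3625*((1 + 16)**2 - 416) = -3625*(17**2 - 416) = -3625*(289 - 416) = -3625*(-127) = 460375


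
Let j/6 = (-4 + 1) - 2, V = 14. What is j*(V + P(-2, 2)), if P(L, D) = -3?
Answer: -330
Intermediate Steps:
j = -30 (j = 6*((-4 + 1) - 2) = 6*(-3 - 2) = 6*(-5) = -30)
j*(V + P(-2, 2)) = -30*(14 - 3) = -30*11 = -330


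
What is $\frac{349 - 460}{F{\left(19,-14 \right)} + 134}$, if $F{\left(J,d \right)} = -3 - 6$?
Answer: $- \frac{111}{125} \approx -0.888$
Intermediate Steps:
$F{\left(J,d \right)} = -9$ ($F{\left(J,d \right)} = -3 - 6 = -9$)
$\frac{349 - 460}{F{\left(19,-14 \right)} + 134} = \frac{349 - 460}{-9 + 134} = - \frac{111}{125}$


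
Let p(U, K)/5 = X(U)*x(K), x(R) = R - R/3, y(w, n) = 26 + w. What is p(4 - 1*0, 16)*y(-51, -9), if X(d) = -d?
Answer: 16000/3 ≈ 5333.3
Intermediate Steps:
x(R) = 2*R/3 (x(R) = R - R/3 = 2*R/3)
p(U, K) = -10*K*U/3 (p(U, K) = 5*((-U)*(2*K/3)) = 5*(-2*K*U/3) = -10*K*U/3)
p(4 - 1*0, 16)*y(-51, -9) = (-10/3*16*(4 - 1*0))*(26 - 51) = -10/3*16*(4 + 0)*(-25) = -10/3*16*4*(-25) = -640/3*(-25) = 16000/3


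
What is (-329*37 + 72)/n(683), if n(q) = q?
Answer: -12101/683 ≈ -17.717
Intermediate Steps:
(-329*37 + 72)/n(683) = (-329*37 + 72)/683 = (-12173 + 72)*(1/683) = -12101*1/683 = -12101/683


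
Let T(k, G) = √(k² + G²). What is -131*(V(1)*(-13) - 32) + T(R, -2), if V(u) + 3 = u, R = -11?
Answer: 786 + 5*√5 ≈ 797.18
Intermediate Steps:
V(u) = -3 + u
T(k, G) = √(G² + k²)
-131*(V(1)*(-13) - 32) + T(R, -2) = -131*((-3 + 1)*(-13) - 32) + √((-2)² + (-11)²) = -131*(-2*(-13) - 32) + √(4 + 121) = -131*(26 - 32) + √125 = -131*(-6) + 5*√5 = 786 + 5*√5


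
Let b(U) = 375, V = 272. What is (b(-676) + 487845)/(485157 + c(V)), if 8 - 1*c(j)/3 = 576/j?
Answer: 2766580/2749323 ≈ 1.0063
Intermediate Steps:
c(j) = 24 - 1728/j
(b(-676) + 487845)/(485157 + c(V)) = (375 + 487845)/(485157 + (24 - 1728/272)) = 488220/(485157 + (24 - 1728*1/272)) = 488220/(485157 + (24 - 108/17)) = 488220/(485157 + 300/17) = 488220/(8247969/17) = 488220*(17/8247969) = 2766580/2749323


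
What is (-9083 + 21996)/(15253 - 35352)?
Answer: -12913/20099 ≈ -0.64247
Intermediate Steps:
(-9083 + 21996)/(15253 - 35352) = 12913/(-20099) = 12913*(-1/20099) = -12913/20099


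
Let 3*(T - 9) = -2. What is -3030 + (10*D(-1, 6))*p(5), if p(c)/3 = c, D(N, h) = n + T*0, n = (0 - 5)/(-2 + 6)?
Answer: -6435/2 ≈ -3217.5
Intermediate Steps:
T = 25/3 (T = 9 + (1/3)*(-2) = 9 - 2/3 = 25/3 ≈ 8.3333)
n = -5/4 ≈ -1.2500
D(N, h) = -5/4 (D(N, h) = -5/4 + (25/3)*0 = -5/4 + 0 = -5/4)
p(c) = 3*c
-3030 + (10*D(-1, 6))*p(5) = -3030 + (10*(-5/4))*(3*5) = -3030 - 25/2*15 = -3030 - 375/2 = -6435/2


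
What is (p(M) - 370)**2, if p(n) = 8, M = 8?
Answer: 131044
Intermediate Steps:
(p(M) - 370)**2 = (8 - 370)**2 = (-362)**2 = 131044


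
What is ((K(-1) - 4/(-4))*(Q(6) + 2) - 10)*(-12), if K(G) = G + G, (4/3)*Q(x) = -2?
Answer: 126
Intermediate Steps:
Q(x) = -3/2 (Q(x) = (3/4)*(-2) = -3/2)
K(G) = 2*G
((K(-1) - 4/(-4))*(Q(6) + 2) - 10)*(-12) = ((2*(-1) - 4/(-4))*(-3/2 + 2) - 10)*(-12) = ((-2 - 4*(-1/4))*(1/2) - 10)*(-12) = ((-2 + 1)*(1/2) - 10)*(-12) = (-1*1/2 - 10)*(-12) = (-1/2 - 10)*(-12) = -21/2*(-12) = 126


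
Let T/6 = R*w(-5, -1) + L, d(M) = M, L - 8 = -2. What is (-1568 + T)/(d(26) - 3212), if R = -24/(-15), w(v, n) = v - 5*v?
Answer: 670/1593 ≈ 0.42059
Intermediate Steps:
L = 6 (L = 8 - 2 = 6)
w(v, n) = -4*v
R = 8/5 (R = -24*(-1/15) = 8/5 ≈ 1.6000)
T = 228 (T = 6*(8*(-4*(-5))/5 + 6) = 6*((8/5)*20 + 6) = 6*(32 + 6) = 6*38 = 228)
(-1568 + T)/(d(26) - 3212) = (-1568 + 228)/(26 - 3212) = -1340/(-3186) = -1340*(-1/3186) = 670/1593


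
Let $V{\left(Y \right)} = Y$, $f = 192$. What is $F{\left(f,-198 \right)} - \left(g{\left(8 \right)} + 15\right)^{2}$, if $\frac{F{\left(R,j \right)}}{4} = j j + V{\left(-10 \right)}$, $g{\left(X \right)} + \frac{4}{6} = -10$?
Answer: $\frac{1410815}{9} \approx 1.5676 \cdot 10^{5}$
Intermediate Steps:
$g{\left(X \right)} = - \frac{32}{3}$ ($g{\left(X \right)} = - \frac{2}{3} - 10 = - \frac{32}{3}$)
$F{\left(R,j \right)} = -40 + 4 j^{2}$ ($F{\left(R,j \right)} = 4 \left(j j - 10\right) = 4 \left(j^{2} - 10\right) = 4 \left(-10 + j^{2}\right) = -40 + 4 j^{2}$)
$F{\left(f,-198 \right)} - \left(g{\left(8 \right)} + 15\right)^{2} = \left(-40 + 4 \left(-198\right)^{2}\right) - \left(- \frac{32}{3} + 15\right)^{2} = \left(-40 + 4 \cdot 39204\right) - \left(\frac{13}{3}\right)^{2} = \left(-40 + 156816\right) - \frac{169}{9} = 156776 - \frac{169}{9} = \frac{1410815}{9}$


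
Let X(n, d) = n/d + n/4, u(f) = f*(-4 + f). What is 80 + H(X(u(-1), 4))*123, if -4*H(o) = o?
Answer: 25/8 ≈ 3.1250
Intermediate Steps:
X(n, d) = n/4 + n/d (X(n, d) = n/d + n*(1/4) = n/d + n/4 = n/4 + n/d)
H(o) = -o/4
80 + H(X(u(-1), 4))*123 = 80 - ((-(-4 - 1))/4 - (-4 - 1)/4)/4*123 = 80 - ((-1*(-5))/4 - 1*(-5)*(1/4))/4*123 = 80 - ((1/4)*5 + 5*(1/4))/4*123 = 80 - (5/4 + 5/4)/4*123 = 80 - 1/4*5/2*123 = 80 - 5/8*123 = 80 - 615/8 = 25/8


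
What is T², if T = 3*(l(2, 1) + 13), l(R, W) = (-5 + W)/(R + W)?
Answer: 1225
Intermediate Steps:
l(R, W) = (-5 + W)/(R + W)
T = 35 (T = 3*((-5 + 1)/(2 + 1) + 13) = 3*(-4/3 + 13) = 3*(35/3) = 35)
T² = 35² = 1225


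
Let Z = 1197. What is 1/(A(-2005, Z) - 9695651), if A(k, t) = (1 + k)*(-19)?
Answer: -1/9657575 ≈ -1.0355e-7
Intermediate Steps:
A(k, t) = -19 - 19*k
1/(A(-2005, Z) - 9695651) = 1/((-19 - 19*(-2005)) - 9695651) = 1/((-19 + 38095) - 9695651) = 1/(38076 - 9695651) = 1/(-9657575) = -1/9657575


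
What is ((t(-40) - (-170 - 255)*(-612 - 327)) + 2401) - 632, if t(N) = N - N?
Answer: -397306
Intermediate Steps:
t(N) = 0
((t(-40) - (-170 - 255)*(-612 - 327)) + 2401) - 632 = ((0 - (-170 - 255)*(-612 - 327)) + 2401) - 632 = ((0 - (-425)*(-939)) + 2401) - 632 = ((0 - 1*399075) + 2401) - 632 = ((0 - 399075) + 2401) - 632 = (-399075 + 2401) - 632 = -396674 - 632 = -397306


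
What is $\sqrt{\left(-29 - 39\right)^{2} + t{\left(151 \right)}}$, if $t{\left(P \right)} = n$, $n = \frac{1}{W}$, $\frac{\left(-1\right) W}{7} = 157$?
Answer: $\frac{5 \sqrt{223394829}}{1099} \approx 68.0$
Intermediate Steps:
$W = -1099$ ($W = \left(-7\right) 157 = -1099$)
$n = - \frac{1}{1099}$ ($n = \frac{1}{-1099} = - \frac{1}{1099} \approx -0.00090992$)
$t{\left(P \right)} = - \frac{1}{1099}$
$\sqrt{\left(-29 - 39\right)^{2} + t{\left(151 \right)}} = \sqrt{\left(-29 - 39\right)^{2} - \frac{1}{1099}} = \sqrt{\left(-68\right)^{2} - \frac{1}{1099}} = \sqrt{4624 - \frac{1}{1099}} = \sqrt{\frac{5081775}{1099}} = \frac{5 \sqrt{223394829}}{1099}$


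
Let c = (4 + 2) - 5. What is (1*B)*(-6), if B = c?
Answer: -6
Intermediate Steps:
c = 1 (c = 6 - 5 = 1)
B = 1
(1*B)*(-6) = (1*1)*(-6) = 1*(-6) = -6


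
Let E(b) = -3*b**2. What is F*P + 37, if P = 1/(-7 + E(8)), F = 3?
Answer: 7360/199 ≈ 36.985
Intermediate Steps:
P = -1/199 (P = 1/(-7 - 3*8**2) = 1/(-7 - 3*64) = 1/(-7 - 192) = 1/(-199) = -1/199 ≈ -0.0050251)
F*P + 37 = 3*(-1/199) + 37 = -3/199 + 37 = 7360/199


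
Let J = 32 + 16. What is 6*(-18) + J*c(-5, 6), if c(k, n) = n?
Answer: 180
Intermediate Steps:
J = 48
6*(-18) + J*c(-5, 6) = 6*(-18) + 48*6 = -108 + 288 = 180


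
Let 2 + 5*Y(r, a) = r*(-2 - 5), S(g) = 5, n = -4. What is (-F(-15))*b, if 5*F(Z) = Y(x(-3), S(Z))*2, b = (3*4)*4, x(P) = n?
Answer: -2496/25 ≈ -99.840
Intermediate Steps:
x(P) = -4
Y(r, a) = -⅖ - 7*r/5 (Y(r, a) = -⅖ + (r*(-2 - 5))/5 = -⅖ + (r*(-7))/5 = -⅖ + (-7*r)/5 = -⅖ - 7*r/5)
b = 48 (b = 12*4 = 48)
F(Z) = 52/25 (F(Z) = ((-⅖ - 7/5*(-4))*2)/5 = ((-⅖ + 28/5)*2)/5 = ((26/5)*2)/5 = (⅕)*(52/5) = 52/25)
(-F(-15))*b = -1*52/25*48 = -52/25*48 = -2496/25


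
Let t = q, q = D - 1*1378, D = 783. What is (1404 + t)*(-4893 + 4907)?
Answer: 11326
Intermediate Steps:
q = -595 (q = 783 - 1*1378 = 783 - 1378 = -595)
t = -595
(1404 + t)*(-4893 + 4907) = (1404 - 595)*(-4893 + 4907) = 809*14 = 11326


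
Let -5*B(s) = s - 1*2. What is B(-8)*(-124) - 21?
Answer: -269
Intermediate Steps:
B(s) = ⅖ - s/5 (B(s) = -(s - 1*2)/5 = -(s - 2)/5 = -(-2 + s)/5 = ⅖ - s/5)
B(-8)*(-124) - 21 = (⅖ - ⅕*(-8))*(-124) - 21 = (⅖ + 8/5)*(-124) - 21 = 2*(-124) - 21 = -248 - 21 = -269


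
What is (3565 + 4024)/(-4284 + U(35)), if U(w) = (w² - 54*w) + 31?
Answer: -7589/4918 ≈ -1.5431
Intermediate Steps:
U(w) = 31 + w² - 54*w
(3565 + 4024)/(-4284 + U(35)) = (3565 + 4024)/(-4284 + (31 + 35² - 54*35)) = 7589/(-4284 + (31 + 1225 - 1890)) = 7589/(-4284 - 634) = 7589/(-4918) = 7589*(-1/4918) = -7589/4918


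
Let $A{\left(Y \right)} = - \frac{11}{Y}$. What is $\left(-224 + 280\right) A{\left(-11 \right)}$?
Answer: $56$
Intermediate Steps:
$\left(-224 + 280\right) A{\left(-11 \right)} = \left(-224 + 280\right) \left(- \frac{11}{-11}\right) = 56 \left(\left(-11\right) \left(- \frac{1}{11}\right)\right) = 56 \cdot 1 = 56$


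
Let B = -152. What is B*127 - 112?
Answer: -19416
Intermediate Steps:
B*127 - 112 = -152*127 - 112 = -19304 - 112 = -19416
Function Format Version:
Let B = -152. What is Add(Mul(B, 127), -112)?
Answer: -19416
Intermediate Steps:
Add(Mul(B, 127), -112) = Add(Mul(-152, 127), -112) = Add(-19304, -112) = -19416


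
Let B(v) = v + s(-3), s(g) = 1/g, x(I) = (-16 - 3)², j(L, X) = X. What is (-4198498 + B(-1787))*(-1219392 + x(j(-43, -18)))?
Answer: 15360834090536/3 ≈ 5.1203e+12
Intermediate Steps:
x(I) = 361 (x(I) = (-19)² = 361)
B(v) = -⅓ + v (B(v) = v + 1/(-3) = v - ⅓ = -⅓ + v)
(-4198498 + B(-1787))*(-1219392 + x(j(-43, -18))) = (-4198498 + (-⅓ - 1787))*(-1219392 + 361) = (-4198498 - 5362/3)*(-1219031) = -12600856/3*(-1219031) = 15360834090536/3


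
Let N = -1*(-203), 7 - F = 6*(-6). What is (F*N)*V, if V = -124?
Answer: -1082396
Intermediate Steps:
F = 43 (F = 7 - 6*(-6) = 7 - 1*(-36) = 7 + 36 = 43)
N = 203
(F*N)*V = (43*203)*(-124) = 8729*(-124) = -1082396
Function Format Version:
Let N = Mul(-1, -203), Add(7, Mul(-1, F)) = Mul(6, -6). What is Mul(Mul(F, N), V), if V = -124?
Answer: -1082396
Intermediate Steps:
F = 43 (F = Add(7, Mul(-1, Mul(6, -6))) = Add(7, Mul(-1, -36)) = Add(7, 36) = 43)
N = 203
Mul(Mul(F, N), V) = Mul(Mul(43, 203), -124) = Mul(8729, -124) = -1082396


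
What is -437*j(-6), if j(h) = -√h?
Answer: 437*I*√6 ≈ 1070.4*I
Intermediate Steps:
-437*j(-6) = -(-437)*√(-6) = -(-437)*I*√6 = 437*I*√6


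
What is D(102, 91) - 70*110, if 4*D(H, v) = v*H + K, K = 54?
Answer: -5366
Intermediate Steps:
D(H, v) = 27/2 + H*v/4 (D(H, v) = (v*H + 54)/4 = (H*v + 54)/4 = (54 + H*v)/4 = 27/2 + H*v/4)
D(102, 91) - 70*110 = (27/2 + (¼)*102*91) - 70*110 = (27/2 + 4641/2) - 1*7700 = 2334 - 7700 = -5366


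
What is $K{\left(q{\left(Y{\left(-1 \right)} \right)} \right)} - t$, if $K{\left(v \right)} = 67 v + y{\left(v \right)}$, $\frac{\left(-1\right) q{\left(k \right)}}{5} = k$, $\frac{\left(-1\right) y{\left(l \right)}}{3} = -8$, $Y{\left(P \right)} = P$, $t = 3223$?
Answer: $-2864$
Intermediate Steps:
$y{\left(l \right)} = 24$ ($y{\left(l \right)} = \left(-3\right) \left(-8\right) = 24$)
$q{\left(k \right)} = - 5 k$
$K{\left(v \right)} = 24 + 67 v$ ($K{\left(v \right)} = 67 v + 24 = 24 + 67 v$)
$K{\left(q{\left(Y{\left(-1 \right)} \right)} \right)} - t = \left(24 + 67 \left(\left(-5\right) \left(-1\right)\right)\right) - 3223 = \left(24 + 67 \cdot 5\right) - 3223 = \left(24 + 335\right) - 3223 = 359 - 3223 = -2864$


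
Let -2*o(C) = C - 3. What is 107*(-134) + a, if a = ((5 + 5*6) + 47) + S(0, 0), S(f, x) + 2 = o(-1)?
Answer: -14256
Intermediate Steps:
o(C) = 3/2 - C/2 (o(C) = -(C - 3)/2 = -(-3 + C)/2 = 3/2 - C/2)
S(f, x) = 0 (S(f, x) = -2 + (3/2 - 1/2*(-1)) = -2 + (3/2 + 1/2) = -2 + 2 = 0)
a = 82 (a = ((5 + 5*6) + 47) + 0 = ((5 + 30) + 47) + 0 = (35 + 47) + 0 = 82 + 0 = 82)
107*(-134) + a = 107*(-134) + 82 = -14338 + 82 = -14256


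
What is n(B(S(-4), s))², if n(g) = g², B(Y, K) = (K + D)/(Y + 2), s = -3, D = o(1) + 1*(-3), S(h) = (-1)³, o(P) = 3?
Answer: 81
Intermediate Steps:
S(h) = -1
D = 0 (D = 3 + 1*(-3) = 3 - 3 = 0)
B(Y, K) = K/(2 + Y) (B(Y, K) = (K + 0)/(Y + 2) = K/(2 + Y))
n(B(S(-4), s))² = ((-3/(2 - 1))²)² = ((-3/1)²)² = ((-3*1)²)² = ((-3)²)² = 9² = 81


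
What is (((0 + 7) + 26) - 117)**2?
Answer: 7056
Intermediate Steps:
(((0 + 7) + 26) - 117)**2 = ((7 + 26) - 117)**2 = (33 - 117)**2 = (-84)**2 = 7056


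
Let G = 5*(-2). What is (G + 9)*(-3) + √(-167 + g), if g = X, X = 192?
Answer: 8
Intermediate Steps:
g = 192
G = -10
(G + 9)*(-3) + √(-167 + g) = (-10 + 9)*(-3) + √(-167 + 192) = -1*(-3) + √25 = 3 + 5 = 8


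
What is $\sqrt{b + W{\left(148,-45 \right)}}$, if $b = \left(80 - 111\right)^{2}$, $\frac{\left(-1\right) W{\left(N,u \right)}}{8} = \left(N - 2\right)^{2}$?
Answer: $i \sqrt{169567} \approx 411.79 i$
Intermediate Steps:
$W{\left(N,u \right)} = - 8 \left(-2 + N\right)^{2}$ ($W{\left(N,u \right)} = - 8 \left(N - 2\right)^{2} = - 8 \left(-2 + N\right)^{2}$)
$b = 961$ ($b = \left(-31\right)^{2} = 961$)
$\sqrt{b + W{\left(148,-45 \right)}} = \sqrt{961 - 8 \left(-2 + 148\right)^{2}} = \sqrt{961 - 8 \cdot 146^{2}} = \sqrt{961 - 170528} = \sqrt{-169567} = i \sqrt{169567}$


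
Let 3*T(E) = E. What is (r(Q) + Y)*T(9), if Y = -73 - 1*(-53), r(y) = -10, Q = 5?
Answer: -90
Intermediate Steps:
T(E) = E/3
Y = -20 (Y = -73 + 53 = -20)
(r(Q) + Y)*T(9) = (-10 - 20)*((⅓)*9) = -30*3 = -90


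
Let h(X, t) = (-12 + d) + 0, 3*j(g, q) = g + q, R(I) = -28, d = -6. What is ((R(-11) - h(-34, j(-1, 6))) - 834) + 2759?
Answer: 1915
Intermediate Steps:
j(g, q) = g/3 + q/3 (j(g, q) = (g + q)/3 = g/3 + q/3)
h(X, t) = -18 (h(X, t) = (-12 - 6) + 0 = -18 + 0 = -18)
((R(-11) - h(-34, j(-1, 6))) - 834) + 2759 = ((-28 - 1*(-18)) - 834) + 2759 = ((-28 + 18) - 834) + 2759 = (-10 - 834) + 2759 = -844 + 2759 = 1915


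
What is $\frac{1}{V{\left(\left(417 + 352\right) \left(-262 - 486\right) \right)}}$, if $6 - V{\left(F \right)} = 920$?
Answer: $- \frac{1}{914} \approx -0.0010941$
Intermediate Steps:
$V{\left(F \right)} = -914$ ($V{\left(F \right)} = 6 - 920 = -914$)
$\frac{1}{V{\left(\left(417 + 352\right) \left(-262 - 486\right) \right)}} = \frac{1}{-914} = - \frac{1}{914}$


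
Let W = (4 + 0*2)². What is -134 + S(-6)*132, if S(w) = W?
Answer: 1978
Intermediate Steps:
W = 16 (W = (4 + 0)² = 4² = 16)
S(w) = 16
-134 + S(-6)*132 = -134 + 16*132 = -134 + 2112 = 1978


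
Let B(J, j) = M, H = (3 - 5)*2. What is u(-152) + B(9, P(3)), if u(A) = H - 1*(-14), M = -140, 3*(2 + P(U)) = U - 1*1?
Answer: -130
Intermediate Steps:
P(U) = -7/3 + U/3 (P(U) = -2 + (U - 1*1)/3 = -2 + (U - 1)/3 = -2 + (-1 + U)/3 = -2 + (-⅓ + U/3) = -7/3 + U/3)
H = -4 (H = -2*2 = -4)
B(J, j) = -140
u(A) = 10 (u(A) = -4 - 1*(-14) = -4 + 14 = 10)
u(-152) + B(9, P(3)) = 10 - 140 = -130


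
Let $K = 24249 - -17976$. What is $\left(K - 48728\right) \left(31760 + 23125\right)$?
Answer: $-356917155$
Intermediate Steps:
$K = 42225$ ($K = 24249 + 17976 = 42225$)
$\left(K - 48728\right) \left(31760 + 23125\right) = \left(42225 - 48728\right) \left(31760 + 23125\right) = \left(-6503\right) 54885 = -356917155$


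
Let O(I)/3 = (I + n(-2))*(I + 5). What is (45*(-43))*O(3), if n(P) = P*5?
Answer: 325080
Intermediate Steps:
n(P) = 5*P
O(I) = 3*(-10 + I)*(5 + I) (O(I) = 3*((I + 5*(-2))*(I + 5)) = 3*((I - 10)*(5 + I)) = 3*((-10 + I)*(5 + I)) = 3*(-10 + I)*(5 + I))
(45*(-43))*O(3) = (45*(-43))*(-150 - 15*3 + 3*3²) = -1935*(-150 - 45 + 3*9) = -1935*(-150 - 45 + 27) = -1935*(-168) = 325080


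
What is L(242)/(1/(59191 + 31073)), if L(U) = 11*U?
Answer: 240282768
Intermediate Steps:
L(242)/(1/(59191 + 31073)) = (11*242)/(1/(59191 + 31073)) = 2662/(1/90264) = 2662*90264 = 240282768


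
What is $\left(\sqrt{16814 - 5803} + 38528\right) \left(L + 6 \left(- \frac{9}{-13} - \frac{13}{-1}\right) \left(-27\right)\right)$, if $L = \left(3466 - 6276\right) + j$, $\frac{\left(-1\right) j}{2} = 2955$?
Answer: $- \frac{5478527488}{13} - \frac{1564156 \sqrt{91}}{13} \approx -4.2257 \cdot 10^{8}$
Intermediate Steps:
$j = -5910$ ($j = \left(-2\right) 2955 = -5910$)
$L = -8720$ ($L = \left(3466 - 6276\right) - 5910 = -2810 - 5910 = -8720$)
$\left(\sqrt{16814 - 5803} + 38528\right) \left(L + 6 \left(- \frac{9}{-13} - \frac{13}{-1}\right) \left(-27\right)\right) = \left(\sqrt{16814 - 5803} + 38528\right) \left(-8720 + 6 \left(- \frac{9}{-13} - \frac{13}{-1}\right) \left(-27\right)\right) = \left(\sqrt{11011} + 38528\right) \left(-8720 + 6 \left(\left(-9\right) \left(- \frac{1}{13}\right) - -13\right) \left(-27\right)\right) = \left(11 \sqrt{91} + 38528\right) \left(-8720 + 6 \left(\frac{9}{13} + 13\right) \left(-27\right)\right) = \left(38528 + 11 \sqrt{91}\right) \left(-8720 + 6 \cdot \frac{178}{13} \left(-27\right)\right) = \left(38528 + 11 \sqrt{91}\right) \left(-8720 + \frac{1068}{13} \left(-27\right)\right) = \left(38528 + 11 \sqrt{91}\right) \left(-8720 - \frac{28836}{13}\right) = \left(38528 + 11 \sqrt{91}\right) \left(- \frac{142196}{13}\right) = - \frac{5478527488}{13} - \frac{1564156 \sqrt{91}}{13}$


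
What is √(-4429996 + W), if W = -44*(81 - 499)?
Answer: 2*I*√1102901 ≈ 2100.4*I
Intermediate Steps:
W = 18392 (W = -44*(-418) = 18392)
√(-4429996 + W) = √(-4429996 + 18392) = √(-4411604) = 2*I*√1102901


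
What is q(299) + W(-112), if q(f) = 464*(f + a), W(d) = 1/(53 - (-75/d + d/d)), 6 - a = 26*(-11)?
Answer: 1576513888/5749 ≈ 2.7422e+5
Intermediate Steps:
a = 292 (a = 6 - 26*(-11) = 6 - 1*(-286) = 6 + 286 = 292)
W(d) = 1/(52 + 75/d) (W(d) = 1/(53 - (-75/d + 1)) = 1/(53 - (1 - 75/d)) = 1/(53 + (-1 + 75/d)) = 1/(52 + 75/d))
q(f) = 135488 + 464*f (q(f) = 464*(f + 292) = 464*(292 + f) = 135488 + 464*f)
q(299) + W(-112) = (135488 + 464*299) - 112/(75 + 52*(-112)) = (135488 + 138736) - 112/(75 - 5824) = 274224 - 112/(-5749) = 274224 - 112*(-1/5749) = 274224 + 112/5749 = 1576513888/5749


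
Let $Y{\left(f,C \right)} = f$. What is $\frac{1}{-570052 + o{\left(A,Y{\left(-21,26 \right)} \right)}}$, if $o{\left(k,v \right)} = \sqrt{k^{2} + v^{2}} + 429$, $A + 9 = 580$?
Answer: $- \frac{569623}{324470035647} - \frac{\sqrt{326482}}{324470035647} \approx -1.7573 \cdot 10^{-6}$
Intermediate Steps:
$A = 571$ ($A = -9 + 580 = 571$)
$o{\left(k,v \right)} = 429 + \sqrt{k^{2} + v^{2}}$
$\frac{1}{-570052 + o{\left(A,Y{\left(-21,26 \right)} \right)}} = \frac{1}{-570052 + \left(429 + \sqrt{571^{2} + \left(-21\right)^{2}}\right)} = \frac{1}{-570052 + \left(429 + \sqrt{326041 + 441}\right)} = \frac{1}{-570052 + \left(429 + \sqrt{326482}\right)} = \frac{1}{-569623 + \sqrt{326482}}$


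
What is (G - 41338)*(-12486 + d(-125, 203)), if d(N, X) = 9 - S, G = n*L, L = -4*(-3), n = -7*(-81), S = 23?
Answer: 431675000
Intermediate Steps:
n = 567
L = 12
G = 6804 (G = 567*12 = 6804)
d(N, X) = -14 (d(N, X) = 9 - 1*23 = 9 - 23 = -14)
(G - 41338)*(-12486 + d(-125, 203)) = (6804 - 41338)*(-12486 - 14) = -34534*(-12500) = 431675000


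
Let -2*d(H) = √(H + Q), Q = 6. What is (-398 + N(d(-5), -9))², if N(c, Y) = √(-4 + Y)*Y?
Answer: 157351 + 7164*I*√13 ≈ 1.5735e+5 + 25830.0*I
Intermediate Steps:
d(H) = -√(6 + H)/2 (d(H) = -√(H + 6)/2 = -√(6 + H)/2)
N(c, Y) = Y*√(-4 + Y)
(-398 + N(d(-5), -9))² = (-398 - 9*√(-4 - 9))² = (-398 - 9*I*√13)²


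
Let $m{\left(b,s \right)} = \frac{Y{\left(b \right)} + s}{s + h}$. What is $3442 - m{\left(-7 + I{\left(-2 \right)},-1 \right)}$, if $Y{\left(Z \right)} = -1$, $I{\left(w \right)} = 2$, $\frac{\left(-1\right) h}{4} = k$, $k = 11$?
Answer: $\frac{154888}{45} \approx 3442.0$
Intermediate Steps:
$h = -44$ ($h = \left(-4\right) 11 = -44$)
$m{\left(b,s \right)} = \frac{-1 + s}{-44 + s}$ ($m{\left(b,s \right)} = \frac{-1 + s}{s - 44} = \frac{-1 + s}{-44 + s}$)
$3442 - m{\left(-7 + I{\left(-2 \right)},-1 \right)} = 3442 - \frac{-1 - 1}{-44 - 1} = 3442 - \frac{1}{-45} \left(-2\right) = 3442 - \left(- \frac{1}{45}\right) \left(-2\right) = 3442 - \frac{2}{45} = \frac{154888}{45}$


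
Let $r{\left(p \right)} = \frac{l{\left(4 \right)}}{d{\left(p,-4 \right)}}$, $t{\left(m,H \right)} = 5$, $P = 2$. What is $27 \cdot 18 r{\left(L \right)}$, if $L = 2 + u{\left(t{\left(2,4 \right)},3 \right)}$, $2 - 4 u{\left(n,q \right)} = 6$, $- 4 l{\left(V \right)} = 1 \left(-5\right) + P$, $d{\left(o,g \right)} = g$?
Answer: $- \frac{729}{8} \approx -91.125$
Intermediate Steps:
$l{\left(V \right)} = \frac{3}{4}$ ($l{\left(V \right)} = - \frac{1 \left(-5\right) + 2}{4} = - \frac{-5 + 2}{4} = \left(- \frac{1}{4}\right) \left(-3\right) = \frac{3}{4}$)
$u{\left(n,q \right)} = -1$ ($u{\left(n,q \right)} = \frac{1}{2} - \frac{3}{2} = -1$)
$L = 1$ ($L = 2 - 1 = 1$)
$r{\left(p \right)} = - \frac{3}{16}$ ($r{\left(p \right)} = \frac{3}{4 \left(-4\right)} = \frac{3}{4} \left(- \frac{1}{4}\right) = - \frac{3}{16}$)
$27 \cdot 18 r{\left(L \right)} = 27 \cdot 18 \left(- \frac{3}{16}\right) = 486 \left(- \frac{3}{16}\right) = - \frac{729}{8}$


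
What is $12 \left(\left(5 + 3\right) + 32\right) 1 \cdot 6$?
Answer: $2880$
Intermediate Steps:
$12 \left(\left(5 + 3\right) + 32\right) 1 \cdot 6 = 12 \left(8 + 32\right) 6 = 12 \cdot 40 \cdot 6 = 480 \cdot 6 = 2880$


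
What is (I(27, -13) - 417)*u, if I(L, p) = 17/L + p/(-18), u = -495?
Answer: 1234475/6 ≈ 2.0575e+5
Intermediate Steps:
I(L, p) = 17/L - p/18 (I(L, p) = 17/L + p*(-1/18) = 17/L - p/18)
(I(27, -13) - 417)*u = ((17/27 - 1/18*(-13)) - 417)*(-495) = ((17*(1/27) + 13/18) - 417)*(-495) = ((17/27 + 13/18) - 417)*(-495) = (73/54 - 417)*(-495) = -22445/54*(-495) = 1234475/6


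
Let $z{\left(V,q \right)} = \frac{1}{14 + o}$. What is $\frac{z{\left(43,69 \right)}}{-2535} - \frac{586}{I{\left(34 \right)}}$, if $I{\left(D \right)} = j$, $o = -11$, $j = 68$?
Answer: $- \frac{2228299}{258570} \approx -8.6178$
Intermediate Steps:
$I{\left(D \right)} = 68$
$z{\left(V,q \right)} = \frac{1}{3}$ ($z{\left(V,q \right)} = \frac{1}{14 - 11} = \frac{1}{3}$)
$\frac{z{\left(43,69 \right)}}{-2535} - \frac{586}{I{\left(34 \right)}} = \frac{1}{3 \left(-2535\right)} - \frac{586}{68} = \frac{1}{3} \left(- \frac{1}{2535}\right) - \frac{293}{34} = - \frac{1}{7605} - \frac{293}{34} = - \frac{2228299}{258570}$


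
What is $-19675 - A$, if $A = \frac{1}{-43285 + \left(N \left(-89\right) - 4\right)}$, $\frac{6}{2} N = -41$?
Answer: $- \frac{2483339147}{126218} \approx -19675.0$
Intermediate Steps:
$N = - \frac{41}{3}$ ($N = \frac{1}{3} \left(-41\right) = - \frac{41}{3} \approx -13.667$)
$A = - \frac{3}{126218}$ ($A = \frac{1}{-43285 - - \frac{3637}{3}} = \frac{1}{-43285 + \left(\frac{3649}{3} - 4\right)} = \frac{1}{-43285 + \frac{3637}{3}} = \frac{1}{- \frac{126218}{3}} = - \frac{3}{126218} \approx -2.3768 \cdot 10^{-5}$)
$-19675 - A = -19675 - - \frac{3}{126218} = -19675 + \frac{3}{126218} = - \frac{2483339147}{126218}$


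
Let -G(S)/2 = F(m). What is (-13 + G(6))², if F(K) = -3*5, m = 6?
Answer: 289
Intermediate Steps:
F(K) = -15
G(S) = 30 (G(S) = -2*(-15) = 30)
(-13 + G(6))² = (-13 + 30)² = 17² = 289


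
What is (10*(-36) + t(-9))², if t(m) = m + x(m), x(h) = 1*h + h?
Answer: 149769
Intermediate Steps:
x(h) = 2*h (x(h) = h + h = 2*h)
t(m) = 3*m (t(m) = m + 2*m = 3*m)
(10*(-36) + t(-9))² = (10*(-36) + 3*(-9))² = (-360 - 27)² = (-387)² = 149769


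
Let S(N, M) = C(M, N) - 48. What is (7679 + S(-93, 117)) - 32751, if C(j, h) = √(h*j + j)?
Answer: -25120 + 6*I*√299 ≈ -25120.0 + 103.75*I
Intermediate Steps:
C(j, h) = √(j + h*j)
S(N, M) = -48 + √(M*(1 + N)) (S(N, M) = √(M*(1 + N)) - 48 = -48 + √(M*(1 + N)))
(7679 + S(-93, 117)) - 32751 = (7679 + (-48 + √(117*(1 - 93)))) - 32751 = (7679 + (-48 + √(117*(-92)))) - 32751 = (7679 + (-48 + √(-10764))) - 32751 = (7679 + (-48 + 6*I*√299)) - 32751 = (7631 + 6*I*√299) - 32751 = -25120 + 6*I*√299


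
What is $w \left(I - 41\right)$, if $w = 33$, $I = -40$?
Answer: $-2673$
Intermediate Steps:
$w \left(I - 41\right) = 33 \left(-40 - 41\right) = 33 \left(-81\right) = -2673$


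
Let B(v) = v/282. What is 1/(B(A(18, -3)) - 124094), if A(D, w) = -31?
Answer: -282/34994539 ≈ -8.0584e-6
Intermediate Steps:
B(v) = v/282 (B(v) = v*(1/282) = v/282)
1/(B(A(18, -3)) - 124094) = 1/((1/282)*(-31) - 124094) = 1/(-31/282 - 124094) = 1/(-34994539/282) = -282/34994539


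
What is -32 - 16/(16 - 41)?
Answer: -784/25 ≈ -31.360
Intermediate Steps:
-32 - 16/(16 - 41) = -32 - 16/(-25) = -32 - 1/25*(-16) = -32 + 16/25 = -784/25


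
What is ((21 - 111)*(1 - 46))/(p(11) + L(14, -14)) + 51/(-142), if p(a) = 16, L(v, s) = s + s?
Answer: -23988/71 ≈ -337.86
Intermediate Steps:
L(v, s) = 2*s
((21 - 111)*(1 - 46))/(p(11) + L(14, -14)) + 51/(-142) = ((21 - 111)*(1 - 46))/(16 + 2*(-14)) + 51/(-142) = (-90*(-45))/(16 - 28) + 51*(-1/142) = 4050/(-12) - 51/142 = 4050*(-1/12) - 51/142 = -675/2 - 51/142 = -23988/71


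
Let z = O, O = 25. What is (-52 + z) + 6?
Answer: -21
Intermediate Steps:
z = 25
(-52 + z) + 6 = (-52 + 25) + 6 = -27 + 6 = -21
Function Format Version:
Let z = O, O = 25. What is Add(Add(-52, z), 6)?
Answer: -21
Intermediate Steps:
z = 25
Add(Add(-52, z), 6) = Add(Add(-52, 25), 6) = Add(-27, 6) = -21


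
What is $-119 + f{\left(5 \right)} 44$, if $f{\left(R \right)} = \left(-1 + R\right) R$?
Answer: $761$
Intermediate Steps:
$f{\left(R \right)} = R \left(-1 + R\right)$
$-119 + f{\left(5 \right)} 44 = -119 + 5 \left(-1 + 5\right) 44 = -119 + 5 \cdot 4 \cdot 44 = -119 + 20 \cdot 44 = -119 + 880 = 761$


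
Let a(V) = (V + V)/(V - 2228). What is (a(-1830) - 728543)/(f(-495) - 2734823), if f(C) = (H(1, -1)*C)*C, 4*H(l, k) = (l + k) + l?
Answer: 5912847668/21698667743 ≈ 0.27250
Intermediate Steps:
a(V) = 2*V/(-2228 + V) (a(V) = (2*V)/(-2228 + V) = 2*V/(-2228 + V))
H(l, k) = l/2 + k/4 (H(l, k) = ((l + k) + l)/4 = ((k + l) + l)/4 = (k + 2*l)/4 = l/2 + k/4)
f(C) = C²/4 (f(C) = (((½)*1 + (¼)*(-1))*C)*C = ((½ - ¼)*C)*C = (C/4)*C = C²/4)
(a(-1830) - 728543)/(f(-495) - 2734823) = (2*(-1830)/(-2228 - 1830) - 728543)/((¼)*(-495)² - 2734823) = (2*(-1830)/(-4058) - 728543)/((¼)*245025 - 2734823) = (2*(-1830)*(-1/4058) - 728543)/(245025/4 - 2734823) = (1830/2029 - 728543)/(-10694267/4) = -1478211917/2029*(-4/10694267) = 5912847668/21698667743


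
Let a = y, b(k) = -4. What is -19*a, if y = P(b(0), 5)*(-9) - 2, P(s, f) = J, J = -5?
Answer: -817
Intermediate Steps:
P(s, f) = -5
y = 43 (y = -5*(-9) - 2 = 45 - 2 = 43)
a = 43
-19*a = -19*43 = -817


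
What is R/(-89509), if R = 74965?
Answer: -74965/89509 ≈ -0.83751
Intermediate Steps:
R/(-89509) = 74965/(-89509) = 74965*(-1/89509) = -74965/89509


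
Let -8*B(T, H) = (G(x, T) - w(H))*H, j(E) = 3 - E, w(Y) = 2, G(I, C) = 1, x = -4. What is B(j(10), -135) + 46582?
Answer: 372521/8 ≈ 46565.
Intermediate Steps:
B(T, H) = H/8 (B(T, H) = -(1 - 1*2)*H/8 = -(1 - 2)*H/8 = -(-1)*H/8 = H/8)
B(j(10), -135) + 46582 = (⅛)*(-135) + 46582 = -135/8 + 46582 = 372521/8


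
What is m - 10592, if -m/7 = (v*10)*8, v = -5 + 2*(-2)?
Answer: -5552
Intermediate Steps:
v = -9 (v = -5 - 4 = -9)
m = 5040 (m = -7*(-9*10)*8 = -(-630)*8 = -7*(-720) = 5040)
m - 10592 = 5040 - 10592 = -5552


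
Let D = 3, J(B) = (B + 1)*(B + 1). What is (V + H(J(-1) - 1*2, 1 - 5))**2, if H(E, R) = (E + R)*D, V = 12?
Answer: 36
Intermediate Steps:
J(B) = (1 + B)**2 (J(B) = (1 + B)*(1 + B) = (1 + B)**2)
H(E, R) = 3*E + 3*R (H(E, R) = (E + R)*3 = 3*E + 3*R)
(V + H(J(-1) - 1*2, 1 - 5))**2 = (12 + (3*((1 - 1)**2 - 1*2) + 3*(1 - 5)))**2 = (12 + (3*(0**2 - 2) + 3*(-4)))**2 = (12 + (3*(0 - 2) - 12))**2 = (12 + (3*(-2) - 12))**2 = (12 + (-6 - 12))**2 = (12 - 18)**2 = (-6)**2 = 36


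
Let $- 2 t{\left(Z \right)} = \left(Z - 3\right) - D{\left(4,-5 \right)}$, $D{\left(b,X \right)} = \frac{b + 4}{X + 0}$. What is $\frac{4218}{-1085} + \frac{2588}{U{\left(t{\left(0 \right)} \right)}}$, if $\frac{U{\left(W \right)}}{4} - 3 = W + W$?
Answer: $\frac{3417179}{23870} \approx 143.16$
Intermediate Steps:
$D{\left(b,X \right)} = \frac{4 + b}{X}$
$t{\left(Z \right)} = \frac{7}{10} - \frac{Z}{2}$ ($t{\left(Z \right)} = - \frac{\left(Z - 3\right) - \frac{4 + 4}{-5}}{2} = - \frac{\left(-3 + Z\right) - \left(- \frac{1}{5}\right) 8}{2} = - \frac{\left(-3 + Z\right) - - \frac{8}{5}}{2} = - \frac{\left(-3 + Z\right) + \frac{8}{5}}{2} = - \frac{- \frac{7}{5} + Z}{2} = \frac{7}{10} - \frac{Z}{2}$)
$U{\left(W \right)} = 12 + 8 W$ ($U{\left(W \right)} = 12 + 4 \left(W + W\right) = 12 + 4 \cdot 2 W = 12 + 8 W$)
$\frac{4218}{-1085} + \frac{2588}{U{\left(t{\left(0 \right)} \right)}} = \frac{4218}{-1085} + \frac{2588}{12 + 8 \left(\frac{7}{10} - 0\right)} = 4218 \left(- \frac{1}{1085}\right) + \frac{2588}{12 + 8 \left(\frac{7}{10} + 0\right)} = - \frac{4218}{1085} + \frac{2588}{12 + 8 \cdot \frac{7}{10}} = - \frac{4218}{1085} + \frac{2588}{12 + \frac{28}{5}} = - \frac{4218}{1085} + \frac{2588}{\frac{88}{5}} = - \frac{4218}{1085} + 2588 \cdot \frac{5}{88} = - \frac{4218}{1085} + \frac{3235}{22} = \frac{3417179}{23870}$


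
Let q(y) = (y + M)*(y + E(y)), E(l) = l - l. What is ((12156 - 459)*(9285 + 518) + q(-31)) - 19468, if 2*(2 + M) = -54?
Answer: 114648083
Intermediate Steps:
M = -29 (M = -2 + (1/2)*(-54) = -2 - 27 = -29)
E(l) = 0
q(y) = y*(-29 + y) (q(y) = (y - 29)*(y + 0) = (-29 + y)*y = y*(-29 + y))
((12156 - 459)*(9285 + 518) + q(-31)) - 19468 = ((12156 - 459)*(9285 + 518) - 31*(-29 - 31)) - 19468 = (11697*9803 - 31*(-60)) - 19468 = (114665691 + 1860) - 19468 = 114667551 - 19468 = 114648083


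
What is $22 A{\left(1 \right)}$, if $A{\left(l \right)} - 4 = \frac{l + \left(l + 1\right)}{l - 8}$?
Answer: $\frac{550}{7} \approx 78.571$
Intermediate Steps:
$A{\left(l \right)} = 4 + \frac{1 + 2 l}{-8 + l}$ ($A{\left(l \right)} = 4 + \frac{l + \left(l + 1\right)}{l - 8} = 4 + \frac{l + \left(1 + l\right)}{-8 + l} = 4 + \frac{1 + 2 l}{-8 + l}$)
$22 A{\left(1 \right)} = 22 \frac{-31 + 6 \cdot 1}{-8 + 1} = 22 \frac{-31 + 6}{-7} = 22 \left(\left(- \frac{1}{7}\right) \left(-25\right)\right) = 22 \cdot \frac{25}{7} = \frac{550}{7}$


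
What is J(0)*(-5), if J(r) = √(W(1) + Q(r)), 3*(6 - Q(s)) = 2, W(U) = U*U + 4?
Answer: -5*√93/3 ≈ -16.073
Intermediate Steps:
W(U) = 4 + U² (W(U) = U² + 4 = 4 + U²)
Q(s) = 16/3 (Q(s) = 6 - ⅓*2 = 6 - ⅔ = 16/3)
J(r) = √93/3 (J(r) = √((4 + 1²) + 16/3) = √((4 + 1) + 16/3) = √(5 + 16/3) = √(31/3) = √93/3)
J(0)*(-5) = (√93/3)*(-5) = -5*√93/3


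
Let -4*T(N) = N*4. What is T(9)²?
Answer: 81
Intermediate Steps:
T(N) = -N (T(N) = -N*4/4 = -N)
T(9)² = (-1*9)² = (-9)² = 81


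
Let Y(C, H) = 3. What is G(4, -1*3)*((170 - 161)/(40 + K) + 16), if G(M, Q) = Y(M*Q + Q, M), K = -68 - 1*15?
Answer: 2037/43 ≈ 47.372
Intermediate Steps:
K = -83 (K = -68 - 15 = -83)
G(M, Q) = 3
G(4, -1*3)*((170 - 161)/(40 + K) + 16) = 3*((170 - 161)/(40 - 83) + 16) = 3*(9/(-43) + 16) = 3*(9*(-1/43) + 16) = 3*(-9/43 + 16) = 3*(679/43) = 2037/43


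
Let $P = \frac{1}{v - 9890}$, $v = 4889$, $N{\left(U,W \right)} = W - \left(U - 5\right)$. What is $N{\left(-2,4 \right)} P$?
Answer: $- \frac{11}{5001} \approx -0.0021996$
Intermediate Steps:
$N{\left(U,W \right)} = 5 + W - U$ ($N{\left(U,W \right)} = W - \left(-5 + U\right) = 5 + W - U$)
$P = - \frac{1}{5001}$ ($P = \frac{1}{4889 - 9890} = \frac{1}{-5001} = - \frac{1}{5001} \approx -0.00019996$)
$N{\left(-2,4 \right)} P = \left(5 + 4 - -2\right) \left(- \frac{1}{5001}\right) = \left(5 + 4 + 2\right) \left(- \frac{1}{5001}\right) = 11 \left(- \frac{1}{5001}\right) = - \frac{11}{5001}$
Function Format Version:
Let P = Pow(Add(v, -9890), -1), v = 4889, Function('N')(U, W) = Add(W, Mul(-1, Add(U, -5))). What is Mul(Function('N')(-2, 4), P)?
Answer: Rational(-11, 5001) ≈ -0.0021996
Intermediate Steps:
Function('N')(U, W) = Add(5, W, Mul(-1, U)) (Function('N')(U, W) = Add(W, Mul(-1, Add(-5, U))) = Add(W, Add(5, Mul(-1, U))) = Add(5, W, Mul(-1, U)))
P = Rational(-1, 5001) (P = Pow(Add(4889, -9890), -1) = Pow(-5001, -1) = Rational(-1, 5001) ≈ -0.00019996)
Mul(Function('N')(-2, 4), P) = Mul(Add(5, 4, Mul(-1, -2)), Rational(-1, 5001)) = Mul(Add(5, 4, 2), Rational(-1, 5001)) = Mul(11, Rational(-1, 5001)) = Rational(-11, 5001)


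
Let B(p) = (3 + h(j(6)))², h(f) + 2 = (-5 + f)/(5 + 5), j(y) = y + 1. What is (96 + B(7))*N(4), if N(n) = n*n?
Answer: 38976/25 ≈ 1559.0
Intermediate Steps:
N(n) = n²
j(y) = 1 + y
h(f) = -5/2 + f/10 (h(f) = -2 + (-5 + f)/(5 + 5) = -2 + (-5 + f)/10 = -2 + (-5 + f)*(⅒) = -2 + (-½ + f/10) = -5/2 + f/10)
B(p) = 36/25 (B(p) = (3 + (-5/2 + (1 + 6)/10))² = (3 + (-5/2 + (⅒)*7))² = (3 + (-5/2 + 7/10))² = (3 - 9/5)² = (6/5)² = 36/25)
(96 + B(7))*N(4) = (96 + 36/25)*4² = (2436/25)*16 = 38976/25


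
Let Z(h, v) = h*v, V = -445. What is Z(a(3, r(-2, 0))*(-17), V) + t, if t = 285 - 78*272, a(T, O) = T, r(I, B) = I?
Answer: 1764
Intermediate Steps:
t = -20931 (t = 285 - 21216 = -20931)
Z(a(3, r(-2, 0))*(-17), V) + t = (3*(-17))*(-445) - 20931 = -51*(-445) - 20931 = 22695 - 20931 = 1764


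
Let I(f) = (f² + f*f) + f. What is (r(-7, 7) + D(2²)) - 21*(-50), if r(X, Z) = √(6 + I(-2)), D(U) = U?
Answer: 1054 + 2*√3 ≈ 1057.5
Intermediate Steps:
I(f) = f + 2*f² (I(f) = (f² + f²) + f = 2*f² + f = f + 2*f²)
r(X, Z) = 2*√3 (r(X, Z) = √(6 - 2*(1 + 2*(-2))) = √(6 - 2*(1 - 4)) = √(6 - 2*(-3)) = √(6 + 6) = √12 = 2*√3)
(r(-7, 7) + D(2²)) - 21*(-50) = (2*√3 + 2²) - 21*(-50) = (2*√3 + 4) + 1050 = (4 + 2*√3) + 1050 = 1054 + 2*√3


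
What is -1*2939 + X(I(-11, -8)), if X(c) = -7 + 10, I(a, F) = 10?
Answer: -2936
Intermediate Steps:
X(c) = 3
-1*2939 + X(I(-11, -8)) = -1*2939 + 3 = -2939 + 3 = -2936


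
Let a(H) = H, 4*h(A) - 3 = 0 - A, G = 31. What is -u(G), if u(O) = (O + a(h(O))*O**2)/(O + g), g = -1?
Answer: 1116/5 ≈ 223.20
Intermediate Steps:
h(A) = 3/4 - A/4 (h(A) = 3/4 + (0 - A)/4 = 3/4 + (-A)/4 = 3/4 - A/4)
u(O) = (O + O**2*(3/4 - O/4))/(-1 + O) (u(O) = (O + (3/4 - O/4)*O**2)/(O - 1) = (O + O**2*(3/4 - O/4))/(-1 + O))
-u(G) = -(-1)*31*(-4 + 31*(-3 + 31))/(-4 + 4*31) = -(-1)*31*(-4 + 31*28)/(-4 + 124) = -(-1)*31*(-4 + 868)/120 = -(-1)*31*864/120 = -1*(-1116/5) = 1116/5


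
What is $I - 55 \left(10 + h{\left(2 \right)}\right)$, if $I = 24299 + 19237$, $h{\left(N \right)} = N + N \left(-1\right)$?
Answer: $42986$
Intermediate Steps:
$h{\left(N \right)} = 0$ ($h{\left(N \right)} = N - N = 0$)
$I = 43536$
$I - 55 \left(10 + h{\left(2 \right)}\right) = 43536 - 55 \left(10 + 0\right) = 43536 - 550 = 42986$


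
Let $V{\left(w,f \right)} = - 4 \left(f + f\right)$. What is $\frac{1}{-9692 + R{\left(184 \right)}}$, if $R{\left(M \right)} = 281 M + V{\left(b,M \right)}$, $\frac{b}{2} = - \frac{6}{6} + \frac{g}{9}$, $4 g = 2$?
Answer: $\frac{1}{40540} \approx 2.4667 \cdot 10^{-5}$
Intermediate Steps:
$g = \frac{1}{2}$ ($g = \frac{1}{4} \cdot 2 = \frac{1}{2} \approx 0.5$)
$b = - \frac{17}{9}$ ($b = 2 \left(- \frac{6}{6} + \frac{1}{2 \cdot 9}\right) = 2 \left(\left(-6\right) \frac{1}{6} + \frac{1}{2} \cdot \frac{1}{9}\right) = 2 \left(-1 + \frac{1}{18}\right) = 2 \left(- \frac{17}{18}\right) = - \frac{17}{9} \approx -1.8889$)
$V{\left(w,f \right)} = - 8 f$ ($V{\left(w,f \right)} = - 4 \cdot 2 f = - 8 f$)
$R{\left(M \right)} = 273 M$ ($R{\left(M \right)} = 281 M - 8 M = 273 M$)
$\frac{1}{-9692 + R{\left(184 \right)}} = \frac{1}{-9692 + 273 \cdot 184} = \frac{1}{-9692 + 50232} = \frac{1}{40540}$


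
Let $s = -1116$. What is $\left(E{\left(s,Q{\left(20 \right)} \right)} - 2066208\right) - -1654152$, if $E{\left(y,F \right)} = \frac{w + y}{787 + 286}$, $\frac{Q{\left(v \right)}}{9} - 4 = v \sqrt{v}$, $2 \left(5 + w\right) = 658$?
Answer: $- \frac{442136880}{1073} \approx -4.1206 \cdot 10^{5}$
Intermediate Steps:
$w = 324$ ($w = -5 + \frac{1}{2} \cdot 658 = -5 + 329 = 324$)
$Q{\left(v \right)} = 36 + 9 v^{\frac{3}{2}}$ ($Q{\left(v \right)} = 36 + 9 v \sqrt{v} = 36 + 9 v^{\frac{3}{2}}$)
$E{\left(y,F \right)} = \frac{324}{1073} + \frac{y}{1073}$ ($E{\left(y,F \right)} = \frac{324 + y}{787 + 286} = \frac{324 + y}{1073} = \left(324 + y\right) \frac{1}{1073} = \frac{324}{1073} + \frac{y}{1073}$)
$\left(E{\left(s,Q{\left(20 \right)} \right)} - 2066208\right) - -1654152 = \left(\left(\frac{324}{1073} + \frac{1}{1073} \left(-1116\right)\right) - 2066208\right) - -1654152 = \left(\left(\frac{324}{1073} - \frac{1116}{1073}\right) - 2066208\right) + 1654152 = \left(- \frac{792}{1073} - 2066208\right) + 1654152 = - \frac{2217041976}{1073} + 1654152 = - \frac{442136880}{1073}$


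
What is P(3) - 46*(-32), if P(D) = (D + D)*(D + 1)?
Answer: 1496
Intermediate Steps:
P(D) = 2*D*(1 + D) (P(D) = (2*D)*(1 + D) = 2*D*(1 + D))
P(3) - 46*(-32) = 2*3*(1 + 3) - 46*(-32) = 2*3*4 + 1472 = 24 + 1472 = 1496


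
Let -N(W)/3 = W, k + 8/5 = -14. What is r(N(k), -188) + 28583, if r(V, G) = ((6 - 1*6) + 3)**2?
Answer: 28592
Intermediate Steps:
k = -78/5 (k = -8/5 - 14 = -78/5 ≈ -15.600)
N(W) = -3*W
r(V, G) = 9 (r(V, G) = ((6 - 6) + 3)**2 = (0 + 3)**2 = 3**2 = 9)
r(N(k), -188) + 28583 = 9 + 28583 = 28592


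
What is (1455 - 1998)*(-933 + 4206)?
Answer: -1777239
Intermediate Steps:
(1455 - 1998)*(-933 + 4206) = -543*3273 = -1777239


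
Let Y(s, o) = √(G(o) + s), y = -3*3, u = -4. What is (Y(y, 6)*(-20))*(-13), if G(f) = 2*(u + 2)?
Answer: 260*I*√13 ≈ 937.44*I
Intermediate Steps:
G(f) = -4 (G(f) = 2*(-4 + 2) = 2*(-2) = -4)
y = -9
Y(s, o) = √(-4 + s)
(Y(y, 6)*(-20))*(-13) = (√(-4 - 9)*(-20))*(-13) = (√(-13)*(-20))*(-13) = ((I*√13)*(-20))*(-13) = -20*I*√13*(-13) = 260*I*√13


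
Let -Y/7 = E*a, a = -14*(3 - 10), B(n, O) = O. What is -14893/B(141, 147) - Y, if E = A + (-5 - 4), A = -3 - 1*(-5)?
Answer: -720787/147 ≈ -4903.3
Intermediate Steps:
a = 98 (a = -14*(-7) = 98)
A = 2 (A = -3 + 5 = 2)
E = -7 (E = 2 + (-5 - 4) = 2 - 9 = -7)
Y = 4802 (Y = -(-49)*98 = -7*(-686) = 4802)
-14893/B(141, 147) - Y = -14893/147 - 1*4802 = -14893*1/147 - 4802 = -14893/147 - 4802 = -720787/147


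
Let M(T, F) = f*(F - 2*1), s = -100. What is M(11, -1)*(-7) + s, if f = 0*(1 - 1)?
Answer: -100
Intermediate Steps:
f = 0 (f = 0*0 = 0)
M(T, F) = 0 (M(T, F) = 0*(F - 2*1) = 0*(F - 2) = 0*(-2 + F) = 0)
M(11, -1)*(-7) + s = 0*(-7) - 100 = 0 - 100 = -100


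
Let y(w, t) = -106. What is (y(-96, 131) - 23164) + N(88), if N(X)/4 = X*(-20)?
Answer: -30310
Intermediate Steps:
N(X) = -80*X (N(X) = 4*(X*(-20)) = 4*(-20*X) = -80*X)
(y(-96, 131) - 23164) + N(88) = (-106 - 23164) - 80*88 = -23270 - 7040 = -30310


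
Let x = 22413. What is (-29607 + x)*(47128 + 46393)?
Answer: -672790074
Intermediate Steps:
(-29607 + x)*(47128 + 46393) = (-29607 + 22413)*(47128 + 46393) = -7194*93521 = -672790074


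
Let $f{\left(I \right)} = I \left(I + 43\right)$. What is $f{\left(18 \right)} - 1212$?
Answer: $-114$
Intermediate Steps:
$f{\left(I \right)} = I \left(43 + I\right)$
$f{\left(18 \right)} - 1212 = 18 \left(43 + 18\right) - 1212 = 18 \cdot 61 - 1212 = 1098 - 1212 = -114$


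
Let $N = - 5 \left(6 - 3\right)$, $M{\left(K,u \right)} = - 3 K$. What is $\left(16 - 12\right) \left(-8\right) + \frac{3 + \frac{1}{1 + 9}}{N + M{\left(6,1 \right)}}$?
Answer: $- \frac{10591}{330} \approx -32.094$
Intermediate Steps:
$N = -15$ ($N = \left(-5\right) 3 = -15$)
$\left(16 - 12\right) \left(-8\right) + \frac{3 + \frac{1}{1 + 9}}{N + M{\left(6,1 \right)}} = \left(16 - 12\right) \left(-8\right) + \frac{3 + \frac{1}{1 + 9}}{-15 - 18} = 4 \left(-8\right) + \frac{3 + \frac{1}{10}}{-15 - 18} = -32 + \frac{3 + \frac{1}{10}}{-33} = -32 + \frac{31}{10} \left(- \frac{1}{33}\right) = -32 - \frac{31}{330} = - \frac{10591}{330}$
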